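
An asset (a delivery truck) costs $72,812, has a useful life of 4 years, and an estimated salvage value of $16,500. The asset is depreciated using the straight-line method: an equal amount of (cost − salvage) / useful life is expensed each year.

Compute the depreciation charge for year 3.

$14,078

Depreciable base = $72,812 − $16,500 = $56,312.
Annual expense = $56,312 / 4 = $14,078.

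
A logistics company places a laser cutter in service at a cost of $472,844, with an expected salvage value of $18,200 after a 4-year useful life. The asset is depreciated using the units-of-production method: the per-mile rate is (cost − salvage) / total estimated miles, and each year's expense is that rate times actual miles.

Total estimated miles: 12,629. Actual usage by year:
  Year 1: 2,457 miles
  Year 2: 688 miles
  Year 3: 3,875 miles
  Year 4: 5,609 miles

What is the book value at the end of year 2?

$359,624

Depreciable base = $472,844 − $18,200 = $454,644.
Rate = $454,644 / 12,629 miles = $36 per mile.
Year 1: 2,457 × $36 = $88,452. Book value $384,392.
Year 2: 688 × $36 = $24,768. Book value $359,624.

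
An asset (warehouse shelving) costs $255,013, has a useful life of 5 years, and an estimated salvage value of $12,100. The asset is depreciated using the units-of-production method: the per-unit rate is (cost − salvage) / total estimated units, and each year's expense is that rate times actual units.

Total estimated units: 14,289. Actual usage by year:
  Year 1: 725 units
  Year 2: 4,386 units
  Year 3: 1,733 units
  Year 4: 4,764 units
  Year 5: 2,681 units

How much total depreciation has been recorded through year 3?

$116,348

Depreciable base = $255,013 − $12,100 = $242,913.
Rate = $242,913 / 14,289 units = $17 per unit.
Year 1: 725 × $17 = $12,325. Book value $242,688.
Year 2: 4,386 × $17 = $74,562. Book value $168,126.
Year 3: 1,733 × $17 = $29,461. Book value $138,665.
Accumulated through year 3 = $255,013 − $138,665 = $116,348.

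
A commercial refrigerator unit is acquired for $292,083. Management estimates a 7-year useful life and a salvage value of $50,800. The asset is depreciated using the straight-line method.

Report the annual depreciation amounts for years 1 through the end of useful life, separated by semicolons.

$34,469; $34,469; $34,469; $34,469; $34,469; $34,469; $34,469

Depreciable base = $292,083 − $50,800 = $241,283.
Annual expense = $241,283 / 7 = $34,469.
End of year 1: book value $257,614.
End of year 2: book value $223,145.
End of year 3: book value $188,676.
End of year 4: book value $154,207.
End of year 5: book value $119,738.
End of year 6: book value $85,269.
End of year 7: book value $50,800.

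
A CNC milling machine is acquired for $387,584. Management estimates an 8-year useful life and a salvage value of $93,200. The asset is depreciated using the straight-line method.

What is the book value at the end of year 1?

Depreciable base = $387,584 − $93,200 = $294,384.
Annual expense = $294,384 / 8 = $36,798.
End of year 1: book value $350,786.

$350,786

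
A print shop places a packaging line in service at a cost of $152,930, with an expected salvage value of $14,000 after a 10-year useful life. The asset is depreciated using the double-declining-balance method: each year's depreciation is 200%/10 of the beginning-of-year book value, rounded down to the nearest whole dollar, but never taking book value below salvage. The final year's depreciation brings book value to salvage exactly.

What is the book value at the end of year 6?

Depreciable base = $152,930 − $14,000 = $138,930.
Year 1: ⌊$152,930 × 200%/10⌋ = $30,586. Book value $122,344.
Year 2: ⌊$122,344 × 200%/10⌋ = $24,468. Book value $97,876.
Year 3: ⌊$97,876 × 200%/10⌋ = $19,575. Book value $78,301.
Year 4: ⌊$78,301 × 200%/10⌋ = $15,660. Book value $62,641.
Year 5: ⌊$62,641 × 200%/10⌋ = $12,528. Book value $50,113.
Year 6: ⌊$50,113 × 200%/10⌋ = $10,022. Book value $40,091.

$40,091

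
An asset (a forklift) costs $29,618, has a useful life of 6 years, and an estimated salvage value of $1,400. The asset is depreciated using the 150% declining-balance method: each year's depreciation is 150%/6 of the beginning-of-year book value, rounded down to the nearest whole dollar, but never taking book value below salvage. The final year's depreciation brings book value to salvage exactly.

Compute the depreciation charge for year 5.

$2,343

Depreciable base = $29,618 − $1,400 = $28,218.
Year 1: ⌊$29,618 × 150%/6⌋ = $7,404. Book value $22,214.
Year 2: ⌊$22,214 × 150%/6⌋ = $5,553. Book value $16,661.
Year 3: ⌊$16,661 × 150%/6⌋ = $4,165. Book value $12,496.
Year 4: ⌊$12,496 × 150%/6⌋ = $3,124. Book value $9,372.
Year 5: ⌊$9,372 × 150%/6⌋ = $2,343. Book value $7,029.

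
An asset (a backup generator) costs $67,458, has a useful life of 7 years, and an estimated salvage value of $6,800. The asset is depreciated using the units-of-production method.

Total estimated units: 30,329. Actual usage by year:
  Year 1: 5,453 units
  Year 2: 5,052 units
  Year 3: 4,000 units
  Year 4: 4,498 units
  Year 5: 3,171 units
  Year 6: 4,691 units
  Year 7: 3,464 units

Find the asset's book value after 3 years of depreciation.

Depreciable base = $67,458 − $6,800 = $60,658.
Rate = $60,658 / 30,329 units = $2 per unit.
Year 1: 5,453 × $2 = $10,906. Book value $56,552.
Year 2: 5,052 × $2 = $10,104. Book value $46,448.
Year 3: 4,000 × $2 = $8,000. Book value $38,448.

$38,448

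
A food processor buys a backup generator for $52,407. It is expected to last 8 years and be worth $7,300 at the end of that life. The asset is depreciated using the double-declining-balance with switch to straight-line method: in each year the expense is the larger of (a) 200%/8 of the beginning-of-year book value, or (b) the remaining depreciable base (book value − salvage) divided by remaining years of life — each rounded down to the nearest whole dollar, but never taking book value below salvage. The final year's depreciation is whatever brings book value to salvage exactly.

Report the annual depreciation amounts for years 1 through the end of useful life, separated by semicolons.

Depreciable base = $52,407 − $7,300 = $45,107.
Year 1: DB = ⌊$52,407 × 200%/8⌋ = $13,101; SL = ⌊$45,107/8⌋ = $5,638 → take DB $13,101. Book value $39,306.
Year 2: DB = ⌊$39,306 × 200%/8⌋ = $9,826; SL = ⌊$32,006/7⌋ = $4,572 → take DB $9,826. Book value $29,480.
Year 3: DB = ⌊$29,480 × 200%/8⌋ = $7,370; SL = ⌊$22,180/6⌋ = $3,696 → take DB $7,370. Book value $22,110.
Year 4: DB = ⌊$22,110 × 200%/8⌋ = $5,527; SL = ⌊$14,810/5⌋ = $2,962 → take DB $5,527. Book value $16,583.
Year 5: DB = ⌊$16,583 × 200%/8⌋ = $4,145; SL = ⌊$9,283/4⌋ = $2,320 → take DB $4,145. Book value $12,438.
Year 6: DB = ⌊$12,438 × 200%/8⌋ = $3,109; SL = ⌊$5,138/3⌋ = $1,712 → take DB $3,109. Book value $9,329.
Year 7: DB = ⌊$9,329 × 200%/8⌋ = $2,332; SL = ⌊$2,029/2⌋ = $1,014 → take DB $2,332, capped at $2,029. Book value $7,300.
Year 8 (final): $7,300 − $7,300 = $0. Book value $7,300.

$13,101; $9,826; $7,370; $5,527; $4,145; $3,109; $2,029; $0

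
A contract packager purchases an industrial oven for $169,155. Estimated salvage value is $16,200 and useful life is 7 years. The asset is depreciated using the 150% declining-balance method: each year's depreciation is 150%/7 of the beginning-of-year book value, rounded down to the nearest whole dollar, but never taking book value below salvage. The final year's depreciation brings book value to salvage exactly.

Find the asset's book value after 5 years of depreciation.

Depreciable base = $169,155 − $16,200 = $152,955.
Year 1: ⌊$169,155 × 150%/7⌋ = $36,247. Book value $132,908.
Year 2: ⌊$132,908 × 150%/7⌋ = $28,480. Book value $104,428.
Year 3: ⌊$104,428 × 150%/7⌋ = $22,377. Book value $82,051.
Year 4: ⌊$82,051 × 150%/7⌋ = $17,582. Book value $64,469.
Year 5: ⌊$64,469 × 150%/7⌋ = $13,814. Book value $50,655.

$50,655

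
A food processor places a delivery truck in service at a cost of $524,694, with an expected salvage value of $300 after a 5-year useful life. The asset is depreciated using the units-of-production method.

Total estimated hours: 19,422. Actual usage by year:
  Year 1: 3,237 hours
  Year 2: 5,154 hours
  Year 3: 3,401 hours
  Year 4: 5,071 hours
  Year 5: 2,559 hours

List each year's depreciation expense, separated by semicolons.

Depreciable base = $524,694 − $300 = $524,394.
Rate = $524,394 / 19,422 hours = $27 per hour.
Year 1: 3,237 × $27 = $87,399. Book value $437,295.
Year 2: 5,154 × $27 = $139,158. Book value $298,137.
Year 3: 3,401 × $27 = $91,827. Book value $206,310.
Year 4: 5,071 × $27 = $136,917. Book value $69,393.
Year 5: 2,559 × $27 = $69,093. Book value $300.

$87,399; $139,158; $91,827; $136,917; $69,093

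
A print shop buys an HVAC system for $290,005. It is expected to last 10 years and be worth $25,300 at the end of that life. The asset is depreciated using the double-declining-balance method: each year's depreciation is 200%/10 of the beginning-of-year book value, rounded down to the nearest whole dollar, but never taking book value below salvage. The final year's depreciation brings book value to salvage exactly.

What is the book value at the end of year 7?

Depreciable base = $290,005 − $25,300 = $264,705.
Year 1: ⌊$290,005 × 200%/10⌋ = $58,001. Book value $232,004.
Year 2: ⌊$232,004 × 200%/10⌋ = $46,400. Book value $185,604.
Year 3: ⌊$185,604 × 200%/10⌋ = $37,120. Book value $148,484.
Year 4: ⌊$148,484 × 200%/10⌋ = $29,696. Book value $118,788.
Year 5: ⌊$118,788 × 200%/10⌋ = $23,757. Book value $95,031.
Year 6: ⌊$95,031 × 200%/10⌋ = $19,006. Book value $76,025.
Year 7: ⌊$76,025 × 200%/10⌋ = $15,205. Book value $60,820.

$60,820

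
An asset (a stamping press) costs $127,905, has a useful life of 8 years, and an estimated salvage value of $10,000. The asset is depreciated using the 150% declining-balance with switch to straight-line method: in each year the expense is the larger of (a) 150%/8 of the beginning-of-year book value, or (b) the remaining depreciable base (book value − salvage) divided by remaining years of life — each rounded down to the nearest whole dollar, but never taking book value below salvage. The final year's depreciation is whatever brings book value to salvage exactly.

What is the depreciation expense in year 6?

Depreciable base = $127,905 − $10,000 = $117,905.
Year 1: DB = ⌊$127,905 × 150%/8⌋ = $23,982; SL = ⌊$117,905/8⌋ = $14,738 → take DB $23,982. Book value $103,923.
Year 2: DB = ⌊$103,923 × 150%/8⌋ = $19,485; SL = ⌊$93,923/7⌋ = $13,417 → take DB $19,485. Book value $84,438.
Year 3: DB = ⌊$84,438 × 150%/8⌋ = $15,832; SL = ⌊$74,438/6⌋ = $12,406 → take DB $15,832. Book value $68,606.
Year 4: DB = ⌊$68,606 × 150%/8⌋ = $12,863; SL = ⌊$58,606/5⌋ = $11,721 → take DB $12,863. Book value $55,743.
Year 5: DB = ⌊$55,743 × 150%/8⌋ = $10,451; SL = ⌊$45,743/4⌋ = $11,435 → take SL $11,435. Book value $44,308.
Year 6: DB = ⌊$44,308 × 150%/8⌋ = $8,307; SL = ⌊$34,308/3⌋ = $11,436 → take SL $11,436. Book value $32,872.

$11,436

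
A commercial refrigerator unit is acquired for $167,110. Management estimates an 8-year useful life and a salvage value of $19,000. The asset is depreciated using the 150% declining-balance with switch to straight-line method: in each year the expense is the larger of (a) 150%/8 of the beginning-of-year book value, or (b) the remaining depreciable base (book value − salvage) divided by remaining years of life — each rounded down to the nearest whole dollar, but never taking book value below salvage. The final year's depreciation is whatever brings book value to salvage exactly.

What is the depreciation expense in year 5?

$13,655

Depreciable base = $167,110 − $19,000 = $148,110.
Year 1: DB = ⌊$167,110 × 150%/8⌋ = $31,333; SL = ⌊$148,110/8⌋ = $18,513 → take DB $31,333. Book value $135,777.
Year 2: DB = ⌊$135,777 × 150%/8⌋ = $25,458; SL = ⌊$116,777/7⌋ = $16,682 → take DB $25,458. Book value $110,319.
Year 3: DB = ⌊$110,319 × 150%/8⌋ = $20,684; SL = ⌊$91,319/6⌋ = $15,219 → take DB $20,684. Book value $89,635.
Year 4: DB = ⌊$89,635 × 150%/8⌋ = $16,806; SL = ⌊$70,635/5⌋ = $14,127 → take DB $16,806. Book value $72,829.
Year 5: DB = ⌊$72,829 × 150%/8⌋ = $13,655; SL = ⌊$53,829/4⌋ = $13,457 → take DB $13,655. Book value $59,174.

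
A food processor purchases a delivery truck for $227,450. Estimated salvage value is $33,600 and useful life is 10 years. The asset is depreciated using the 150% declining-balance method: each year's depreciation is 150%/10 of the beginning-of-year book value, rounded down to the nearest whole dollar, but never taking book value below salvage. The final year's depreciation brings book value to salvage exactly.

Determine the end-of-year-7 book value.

Depreciable base = $227,450 − $33,600 = $193,850.
Year 1: ⌊$227,450 × 150%/10⌋ = $34,117. Book value $193,333.
Year 2: ⌊$193,333 × 150%/10⌋ = $28,999. Book value $164,334.
Year 3: ⌊$164,334 × 150%/10⌋ = $24,650. Book value $139,684.
Year 4: ⌊$139,684 × 150%/10⌋ = $20,952. Book value $118,732.
Year 5: ⌊$118,732 × 150%/10⌋ = $17,809. Book value $100,923.
Year 6: ⌊$100,923 × 150%/10⌋ = $15,138. Book value $85,785.
Year 7: ⌊$85,785 × 150%/10⌋ = $12,867. Book value $72,918.

$72,918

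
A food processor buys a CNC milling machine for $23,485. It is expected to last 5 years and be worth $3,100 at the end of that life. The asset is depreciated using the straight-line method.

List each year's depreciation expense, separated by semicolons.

$4,077; $4,077; $4,077; $4,077; $4,077

Depreciable base = $23,485 − $3,100 = $20,385.
Annual expense = $20,385 / 5 = $4,077.
End of year 1: book value $19,408.
End of year 2: book value $15,331.
End of year 3: book value $11,254.
End of year 4: book value $7,177.
End of year 5: book value $3,100.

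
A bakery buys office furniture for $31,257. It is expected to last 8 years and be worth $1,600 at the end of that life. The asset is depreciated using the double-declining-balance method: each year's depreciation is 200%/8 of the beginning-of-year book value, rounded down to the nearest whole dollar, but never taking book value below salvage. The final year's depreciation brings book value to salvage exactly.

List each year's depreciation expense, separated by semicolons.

$7,814; $5,860; $4,395; $3,297; $2,472; $1,854; $1,391; $2,574

Depreciable base = $31,257 − $1,600 = $29,657.
Year 1: ⌊$31,257 × 200%/8⌋ = $7,814. Book value $23,443.
Year 2: ⌊$23,443 × 200%/8⌋ = $5,860. Book value $17,583.
Year 3: ⌊$17,583 × 200%/8⌋ = $4,395. Book value $13,188.
Year 4: ⌊$13,188 × 200%/8⌋ = $3,297. Book value $9,891.
Year 5: ⌊$9,891 × 200%/8⌋ = $2,472. Book value $7,419.
Year 6: ⌊$7,419 × 200%/8⌋ = $1,854. Book value $5,565.
Year 7: ⌊$5,565 × 200%/8⌋ = $1,391. Book value $4,174.
Year 8 (final): $4,174 − $1,600 = $2,574. Book value $1,600.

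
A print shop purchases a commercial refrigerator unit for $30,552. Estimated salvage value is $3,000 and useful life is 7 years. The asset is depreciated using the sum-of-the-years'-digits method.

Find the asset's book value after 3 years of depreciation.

$12,840

Depreciable base = $30,552 − $3,000 = $27,552.
Sum of the years' digits = 7+6+5+4+3+2+1 = 28.
Year 1: $27,552 × 7/28 = $6,888. Book value $23,664.
Year 2: $27,552 × 6/28 = $5,904. Book value $17,760.
Year 3: $27,552 × 5/28 = $4,920. Book value $12,840.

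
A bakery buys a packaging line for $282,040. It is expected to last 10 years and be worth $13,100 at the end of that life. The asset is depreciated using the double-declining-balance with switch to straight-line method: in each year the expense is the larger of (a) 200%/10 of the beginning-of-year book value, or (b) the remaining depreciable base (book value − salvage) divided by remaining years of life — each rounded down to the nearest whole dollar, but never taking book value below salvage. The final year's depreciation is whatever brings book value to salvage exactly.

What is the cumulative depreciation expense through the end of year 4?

Depreciable base = $282,040 − $13,100 = $268,940.
Year 1: DB = ⌊$282,040 × 200%/10⌋ = $56,408; SL = ⌊$268,940/10⌋ = $26,894 → take DB $56,408. Book value $225,632.
Year 2: DB = ⌊$225,632 × 200%/10⌋ = $45,126; SL = ⌊$212,532/9⌋ = $23,614 → take DB $45,126. Book value $180,506.
Year 3: DB = ⌊$180,506 × 200%/10⌋ = $36,101; SL = ⌊$167,406/8⌋ = $20,925 → take DB $36,101. Book value $144,405.
Year 4: DB = ⌊$144,405 × 200%/10⌋ = $28,881; SL = ⌊$131,305/7⌋ = $18,757 → take DB $28,881. Book value $115,524.
Accumulated through year 4 = $282,040 − $115,524 = $166,516.

$166,516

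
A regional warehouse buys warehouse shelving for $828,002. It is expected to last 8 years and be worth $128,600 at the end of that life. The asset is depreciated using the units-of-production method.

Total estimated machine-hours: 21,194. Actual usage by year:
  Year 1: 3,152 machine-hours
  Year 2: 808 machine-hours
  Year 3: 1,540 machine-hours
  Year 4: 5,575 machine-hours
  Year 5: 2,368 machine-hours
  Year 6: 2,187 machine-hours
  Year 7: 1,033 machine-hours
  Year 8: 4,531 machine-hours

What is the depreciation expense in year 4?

$183,975

Depreciable base = $828,002 − $128,600 = $699,402.
Rate = $699,402 / 21,194 machine-hours = $33 per machine-hour.
Year 1: 3,152 × $33 = $104,016. Book value $723,986.
Year 2: 808 × $33 = $26,664. Book value $697,322.
Year 3: 1,540 × $33 = $50,820. Book value $646,502.
Year 4: 5,575 × $33 = $183,975. Book value $462,527.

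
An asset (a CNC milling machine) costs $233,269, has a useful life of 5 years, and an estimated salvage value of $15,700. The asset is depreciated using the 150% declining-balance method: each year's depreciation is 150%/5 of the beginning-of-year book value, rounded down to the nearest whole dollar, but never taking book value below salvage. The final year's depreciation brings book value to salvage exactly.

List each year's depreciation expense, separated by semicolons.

Depreciable base = $233,269 − $15,700 = $217,569.
Year 1: ⌊$233,269 × 150%/5⌋ = $69,980. Book value $163,289.
Year 2: ⌊$163,289 × 150%/5⌋ = $48,986. Book value $114,303.
Year 3: ⌊$114,303 × 150%/5⌋ = $34,290. Book value $80,013.
Year 4: ⌊$80,013 × 150%/5⌋ = $24,003. Book value $56,010.
Year 5 (final): $56,010 − $15,700 = $40,310. Book value $15,700.

$69,980; $48,986; $34,290; $24,003; $40,310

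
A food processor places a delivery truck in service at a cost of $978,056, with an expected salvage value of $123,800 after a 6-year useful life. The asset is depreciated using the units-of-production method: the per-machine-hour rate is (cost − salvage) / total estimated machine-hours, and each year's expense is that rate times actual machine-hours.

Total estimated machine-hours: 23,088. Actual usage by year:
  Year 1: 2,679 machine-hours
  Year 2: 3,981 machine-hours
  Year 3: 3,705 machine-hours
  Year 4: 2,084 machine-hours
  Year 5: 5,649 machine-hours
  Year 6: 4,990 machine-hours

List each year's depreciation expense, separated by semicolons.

$99,123; $147,297; $137,085; $77,108; $209,013; $184,630

Depreciable base = $978,056 − $123,800 = $854,256.
Rate = $854,256 / 23,088 machine-hours = $37 per machine-hour.
Year 1: 2,679 × $37 = $99,123. Book value $878,933.
Year 2: 3,981 × $37 = $147,297. Book value $731,636.
Year 3: 3,705 × $37 = $137,085. Book value $594,551.
Year 4: 2,084 × $37 = $77,108. Book value $517,443.
Year 5: 5,649 × $37 = $209,013. Book value $308,430.
Year 6: 4,990 × $37 = $184,630. Book value $123,800.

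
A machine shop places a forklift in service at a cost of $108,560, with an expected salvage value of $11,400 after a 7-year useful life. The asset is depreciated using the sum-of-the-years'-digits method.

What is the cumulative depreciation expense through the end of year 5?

Depreciable base = $108,560 − $11,400 = $97,160.
Sum of the years' digits = 7+6+5+4+3+2+1 = 28.
Year 1: $97,160 × 7/28 = $24,290. Book value $84,270.
Year 2: $97,160 × 6/28 = $20,820. Book value $63,450.
Year 3: $97,160 × 5/28 = $17,350. Book value $46,100.
Year 4: $97,160 × 4/28 = $13,880. Book value $32,220.
Year 5: $97,160 × 3/28 = $10,410. Book value $21,810.
Accumulated through year 5 = $108,560 − $21,810 = $86,750.

$86,750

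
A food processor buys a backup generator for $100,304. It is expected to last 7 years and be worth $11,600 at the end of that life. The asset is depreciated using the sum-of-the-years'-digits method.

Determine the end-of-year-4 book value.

$30,608

Depreciable base = $100,304 − $11,600 = $88,704.
Sum of the years' digits = 7+6+5+4+3+2+1 = 28.
Year 1: $88,704 × 7/28 = $22,176. Book value $78,128.
Year 2: $88,704 × 6/28 = $19,008. Book value $59,120.
Year 3: $88,704 × 5/28 = $15,840. Book value $43,280.
Year 4: $88,704 × 4/28 = $12,672. Book value $30,608.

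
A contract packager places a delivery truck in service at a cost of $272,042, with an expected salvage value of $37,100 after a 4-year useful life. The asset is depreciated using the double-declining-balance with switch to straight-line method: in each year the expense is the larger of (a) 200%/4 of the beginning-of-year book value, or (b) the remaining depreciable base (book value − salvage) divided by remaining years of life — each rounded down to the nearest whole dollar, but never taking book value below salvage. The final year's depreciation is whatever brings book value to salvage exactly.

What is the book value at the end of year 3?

$37,100

Depreciable base = $272,042 − $37,100 = $234,942.
Year 1: DB = ⌊$272,042 × 200%/4⌋ = $136,021; SL = ⌊$234,942/4⌋ = $58,735 → take DB $136,021. Book value $136,021.
Year 2: DB = ⌊$136,021 × 200%/4⌋ = $68,010; SL = ⌊$98,921/3⌋ = $32,973 → take DB $68,010. Book value $68,011.
Year 3: DB = ⌊$68,011 × 200%/4⌋ = $34,005; SL = ⌊$30,911/2⌋ = $15,455 → take DB $34,005, capped at $30,911. Book value $37,100.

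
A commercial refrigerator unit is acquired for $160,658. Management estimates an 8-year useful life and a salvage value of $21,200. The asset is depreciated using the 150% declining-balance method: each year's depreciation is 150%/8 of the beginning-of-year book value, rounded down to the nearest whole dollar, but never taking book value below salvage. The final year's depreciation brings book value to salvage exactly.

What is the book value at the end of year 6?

Depreciable base = $160,658 − $21,200 = $139,458.
Year 1: ⌊$160,658 × 150%/8⌋ = $30,123. Book value $130,535.
Year 2: ⌊$130,535 × 150%/8⌋ = $24,475. Book value $106,060.
Year 3: ⌊$106,060 × 150%/8⌋ = $19,886. Book value $86,174.
Year 4: ⌊$86,174 × 150%/8⌋ = $16,157. Book value $70,017.
Year 5: ⌊$70,017 × 150%/8⌋ = $13,128. Book value $56,889.
Year 6: ⌊$56,889 × 150%/8⌋ = $10,666. Book value $46,223.

$46,223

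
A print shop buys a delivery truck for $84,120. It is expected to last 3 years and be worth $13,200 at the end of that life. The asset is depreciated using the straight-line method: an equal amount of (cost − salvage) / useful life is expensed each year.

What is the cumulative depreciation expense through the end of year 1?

Depreciable base = $84,120 − $13,200 = $70,920.
Annual expense = $70,920 / 3 = $23,640.
End of year 1: book value $60,480.
Accumulated through year 1 = $84,120 − $60,480 = $23,640.

$23,640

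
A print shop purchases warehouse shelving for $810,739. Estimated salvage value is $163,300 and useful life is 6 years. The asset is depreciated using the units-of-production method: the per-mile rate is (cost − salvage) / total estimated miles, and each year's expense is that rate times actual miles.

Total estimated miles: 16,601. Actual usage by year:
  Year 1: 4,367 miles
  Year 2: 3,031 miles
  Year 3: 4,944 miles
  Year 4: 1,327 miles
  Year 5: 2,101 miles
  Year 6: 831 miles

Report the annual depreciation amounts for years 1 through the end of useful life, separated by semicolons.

$170,313; $118,209; $192,816; $51,753; $81,939; $32,409

Depreciable base = $810,739 − $163,300 = $647,439.
Rate = $647,439 / 16,601 miles = $39 per mile.
Year 1: 4,367 × $39 = $170,313. Book value $640,426.
Year 2: 3,031 × $39 = $118,209. Book value $522,217.
Year 3: 4,944 × $39 = $192,816. Book value $329,401.
Year 4: 1,327 × $39 = $51,753. Book value $277,648.
Year 5: 2,101 × $39 = $81,939. Book value $195,709.
Year 6: 831 × $39 = $32,409. Book value $163,300.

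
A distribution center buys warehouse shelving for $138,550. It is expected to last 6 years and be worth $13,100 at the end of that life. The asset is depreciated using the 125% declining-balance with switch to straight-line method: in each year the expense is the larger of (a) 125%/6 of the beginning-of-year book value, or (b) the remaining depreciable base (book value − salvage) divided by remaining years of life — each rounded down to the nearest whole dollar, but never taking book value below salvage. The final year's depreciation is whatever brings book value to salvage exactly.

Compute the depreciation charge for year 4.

Depreciable base = $138,550 − $13,100 = $125,450.
Year 1: DB = ⌊$138,550 × 125%/6⌋ = $28,864; SL = ⌊$125,450/6⌋ = $20,908 → take DB $28,864. Book value $109,686.
Year 2: DB = ⌊$109,686 × 125%/6⌋ = $22,851; SL = ⌊$96,586/5⌋ = $19,317 → take DB $22,851. Book value $86,835.
Year 3: DB = ⌊$86,835 × 125%/6⌋ = $18,090; SL = ⌊$73,735/4⌋ = $18,433 → take SL $18,433. Book value $68,402.
Year 4: DB = ⌊$68,402 × 125%/6⌋ = $14,250; SL = ⌊$55,302/3⌋ = $18,434 → take SL $18,434. Book value $49,968.

$18,434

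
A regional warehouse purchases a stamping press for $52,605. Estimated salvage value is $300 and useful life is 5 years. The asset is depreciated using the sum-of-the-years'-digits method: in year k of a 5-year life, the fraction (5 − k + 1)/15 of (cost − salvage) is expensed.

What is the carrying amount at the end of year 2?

Depreciable base = $52,605 − $300 = $52,305.
Sum of the years' digits = 5+4+3+2+1 = 15.
Year 1: $52,305 × 5/15 = $17,435. Book value $35,170.
Year 2: $52,305 × 4/15 = $13,948. Book value $21,222.

$21,222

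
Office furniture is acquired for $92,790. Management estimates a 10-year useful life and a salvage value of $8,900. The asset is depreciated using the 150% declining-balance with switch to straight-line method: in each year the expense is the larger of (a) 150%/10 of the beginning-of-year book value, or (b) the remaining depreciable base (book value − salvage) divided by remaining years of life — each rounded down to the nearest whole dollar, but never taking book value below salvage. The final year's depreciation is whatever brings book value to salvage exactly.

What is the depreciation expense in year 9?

$6,455

Depreciable base = $92,790 − $8,900 = $83,890.
Year 1: DB = ⌊$92,790 × 150%/10⌋ = $13,918; SL = ⌊$83,890/10⌋ = $8,389 → take DB $13,918. Book value $78,872.
Year 2: DB = ⌊$78,872 × 150%/10⌋ = $11,830; SL = ⌊$69,972/9⌋ = $7,774 → take DB $11,830. Book value $67,042.
Year 3: DB = ⌊$67,042 × 150%/10⌋ = $10,056; SL = ⌊$58,142/8⌋ = $7,267 → take DB $10,056. Book value $56,986.
Year 4: DB = ⌊$56,986 × 150%/10⌋ = $8,547; SL = ⌊$48,086/7⌋ = $6,869 → take DB $8,547. Book value $48,439.
Year 5: DB = ⌊$48,439 × 150%/10⌋ = $7,265; SL = ⌊$39,539/6⌋ = $6,589 → take DB $7,265. Book value $41,174.
Year 6: DB = ⌊$41,174 × 150%/10⌋ = $6,176; SL = ⌊$32,274/5⌋ = $6,454 → take SL $6,454. Book value $34,720.
Year 7: DB = ⌊$34,720 × 150%/10⌋ = $5,208; SL = ⌊$25,820/4⌋ = $6,455 → take SL $6,455. Book value $28,265.
Year 8: DB = ⌊$28,265 × 150%/10⌋ = $4,239; SL = ⌊$19,365/3⌋ = $6,455 → take SL $6,455. Book value $21,810.
Year 9: DB = ⌊$21,810 × 150%/10⌋ = $3,271; SL = ⌊$12,910/2⌋ = $6,455 → take SL $6,455. Book value $15,355.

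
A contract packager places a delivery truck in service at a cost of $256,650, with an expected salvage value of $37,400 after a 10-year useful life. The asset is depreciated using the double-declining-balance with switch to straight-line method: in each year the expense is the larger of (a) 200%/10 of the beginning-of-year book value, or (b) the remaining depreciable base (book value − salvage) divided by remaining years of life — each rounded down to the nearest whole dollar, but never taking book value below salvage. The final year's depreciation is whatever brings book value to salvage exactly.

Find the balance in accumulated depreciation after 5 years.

$172,550

Depreciable base = $256,650 − $37,400 = $219,250.
Year 1: DB = ⌊$256,650 × 200%/10⌋ = $51,330; SL = ⌊$219,250/10⌋ = $21,925 → take DB $51,330. Book value $205,320.
Year 2: DB = ⌊$205,320 × 200%/10⌋ = $41,064; SL = ⌊$167,920/9⌋ = $18,657 → take DB $41,064. Book value $164,256.
Year 3: DB = ⌊$164,256 × 200%/10⌋ = $32,851; SL = ⌊$126,856/8⌋ = $15,857 → take DB $32,851. Book value $131,405.
Year 4: DB = ⌊$131,405 × 200%/10⌋ = $26,281; SL = ⌊$94,005/7⌋ = $13,429 → take DB $26,281. Book value $105,124.
Year 5: DB = ⌊$105,124 × 200%/10⌋ = $21,024; SL = ⌊$67,724/6⌋ = $11,287 → take DB $21,024. Book value $84,100.
Accumulated through year 5 = $256,650 − $84,100 = $172,550.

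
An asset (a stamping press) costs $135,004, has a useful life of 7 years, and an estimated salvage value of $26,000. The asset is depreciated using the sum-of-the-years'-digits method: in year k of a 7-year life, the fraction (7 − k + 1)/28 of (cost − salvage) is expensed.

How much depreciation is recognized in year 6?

Depreciable base = $135,004 − $26,000 = $109,004.
Sum of the years' digits = 7+6+5+4+3+2+1 = 28.
Year 1: $109,004 × 7/28 = $27,251. Book value $107,753.
Year 2: $109,004 × 6/28 = $23,358. Book value $84,395.
Year 3: $109,004 × 5/28 = $19,465. Book value $64,930.
Year 4: $109,004 × 4/28 = $15,572. Book value $49,358.
Year 5: $109,004 × 3/28 = $11,679. Book value $37,679.
Year 6: $109,004 × 2/28 = $7,786. Book value $29,893.

$7,786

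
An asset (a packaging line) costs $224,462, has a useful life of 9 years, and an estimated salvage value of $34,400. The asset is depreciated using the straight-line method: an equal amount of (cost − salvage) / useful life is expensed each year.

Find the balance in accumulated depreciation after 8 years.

$168,944

Depreciable base = $224,462 − $34,400 = $190,062.
Annual expense = $190,062 / 9 = $21,118.
End of year 1: book value $203,344.
End of year 2: book value $182,226.
End of year 3: book value $161,108.
End of year 4: book value $139,990.
End of year 5: book value $118,872.
End of year 6: book value $97,754.
End of year 7: book value $76,636.
End of year 8: book value $55,518.
Accumulated through year 8 = $224,462 − $55,518 = $168,944.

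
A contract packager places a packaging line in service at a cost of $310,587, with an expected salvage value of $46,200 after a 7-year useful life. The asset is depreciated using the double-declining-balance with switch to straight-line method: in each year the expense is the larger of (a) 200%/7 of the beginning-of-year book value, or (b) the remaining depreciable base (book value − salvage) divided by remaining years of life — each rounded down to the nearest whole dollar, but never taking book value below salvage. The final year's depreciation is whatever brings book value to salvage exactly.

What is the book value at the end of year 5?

Depreciable base = $310,587 − $46,200 = $264,387.
Year 1: DB = ⌊$310,587 × 200%/7⌋ = $88,739; SL = ⌊$264,387/7⌋ = $37,769 → take DB $88,739. Book value $221,848.
Year 2: DB = ⌊$221,848 × 200%/7⌋ = $63,385; SL = ⌊$175,648/6⌋ = $29,274 → take DB $63,385. Book value $158,463.
Year 3: DB = ⌊$158,463 × 200%/7⌋ = $45,275; SL = ⌊$112,263/5⌋ = $22,452 → take DB $45,275. Book value $113,188.
Year 4: DB = ⌊$113,188 × 200%/7⌋ = $32,339; SL = ⌊$66,988/4⌋ = $16,747 → take DB $32,339. Book value $80,849.
Year 5: DB = ⌊$80,849 × 200%/7⌋ = $23,099; SL = ⌊$34,649/3⌋ = $11,549 → take DB $23,099. Book value $57,750.

$57,750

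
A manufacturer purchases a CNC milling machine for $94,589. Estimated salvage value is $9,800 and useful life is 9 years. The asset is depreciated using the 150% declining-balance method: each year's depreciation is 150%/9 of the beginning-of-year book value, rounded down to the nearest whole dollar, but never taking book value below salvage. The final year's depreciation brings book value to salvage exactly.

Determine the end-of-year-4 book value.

Depreciable base = $94,589 − $9,800 = $84,789.
Year 1: ⌊$94,589 × 150%/9⌋ = $15,764. Book value $78,825.
Year 2: ⌊$78,825 × 150%/9⌋ = $13,137. Book value $65,688.
Year 3: ⌊$65,688 × 150%/9⌋ = $10,948. Book value $54,740.
Year 4: ⌊$54,740 × 150%/9⌋ = $9,123. Book value $45,617.

$45,617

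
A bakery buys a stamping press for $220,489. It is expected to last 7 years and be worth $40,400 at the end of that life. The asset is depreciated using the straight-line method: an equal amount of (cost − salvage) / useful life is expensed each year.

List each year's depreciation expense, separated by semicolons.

Depreciable base = $220,489 − $40,400 = $180,089.
Annual expense = $180,089 / 7 = $25,727.
End of year 1: book value $194,762.
End of year 2: book value $169,035.
End of year 3: book value $143,308.
End of year 4: book value $117,581.
End of year 5: book value $91,854.
End of year 6: book value $66,127.
End of year 7: book value $40,400.

$25,727; $25,727; $25,727; $25,727; $25,727; $25,727; $25,727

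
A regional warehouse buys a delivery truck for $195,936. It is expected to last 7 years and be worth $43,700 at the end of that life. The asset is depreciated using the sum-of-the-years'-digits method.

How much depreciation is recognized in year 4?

$21,748

Depreciable base = $195,936 − $43,700 = $152,236.
Sum of the years' digits = 7+6+5+4+3+2+1 = 28.
Year 1: $152,236 × 7/28 = $38,059. Book value $157,877.
Year 2: $152,236 × 6/28 = $32,622. Book value $125,255.
Year 3: $152,236 × 5/28 = $27,185. Book value $98,070.
Year 4: $152,236 × 4/28 = $21,748. Book value $76,322.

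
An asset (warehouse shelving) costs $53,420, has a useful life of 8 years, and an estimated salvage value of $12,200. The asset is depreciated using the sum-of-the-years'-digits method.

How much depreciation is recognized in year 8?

Depreciable base = $53,420 − $12,200 = $41,220.
Sum of the years' digits = 8+7+6+5+4+3+2+1 = 36.
Year 1: $41,220 × 8/36 = $9,160. Book value $44,260.
Year 2: $41,220 × 7/36 = $8,015. Book value $36,245.
Year 3: $41,220 × 6/36 = $6,870. Book value $29,375.
Year 4: $41,220 × 5/36 = $5,725. Book value $23,650.
Year 5: $41,220 × 4/36 = $4,580. Book value $19,070.
Year 6: $41,220 × 3/36 = $3,435. Book value $15,635.
Year 7: $41,220 × 2/36 = $2,290. Book value $13,345.
Year 8: $41,220 × 1/36 = $1,145. Book value $12,200.

$1,145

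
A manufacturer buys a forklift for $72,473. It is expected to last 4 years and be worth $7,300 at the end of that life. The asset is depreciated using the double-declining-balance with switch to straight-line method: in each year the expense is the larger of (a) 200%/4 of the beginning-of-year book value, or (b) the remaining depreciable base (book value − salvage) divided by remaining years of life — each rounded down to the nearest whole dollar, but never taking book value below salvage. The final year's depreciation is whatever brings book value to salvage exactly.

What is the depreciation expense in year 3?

Depreciable base = $72,473 − $7,300 = $65,173.
Year 1: DB = ⌊$72,473 × 200%/4⌋ = $36,236; SL = ⌊$65,173/4⌋ = $16,293 → take DB $36,236. Book value $36,237.
Year 2: DB = ⌊$36,237 × 200%/4⌋ = $18,118; SL = ⌊$28,937/3⌋ = $9,645 → take DB $18,118. Book value $18,119.
Year 3: DB = ⌊$18,119 × 200%/4⌋ = $9,059; SL = ⌊$10,819/2⌋ = $5,409 → take DB $9,059. Book value $9,060.

$9,059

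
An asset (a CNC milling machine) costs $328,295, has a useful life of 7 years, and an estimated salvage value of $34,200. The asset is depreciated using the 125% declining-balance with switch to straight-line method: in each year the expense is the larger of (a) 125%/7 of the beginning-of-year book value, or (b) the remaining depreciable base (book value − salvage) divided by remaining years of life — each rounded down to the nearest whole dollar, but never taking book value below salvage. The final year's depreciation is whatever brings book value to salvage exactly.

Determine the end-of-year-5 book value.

$108,080

Depreciable base = $328,295 − $34,200 = $294,095.
Year 1: DB = ⌊$328,295 × 125%/7⌋ = $58,624; SL = ⌊$294,095/7⌋ = $42,013 → take DB $58,624. Book value $269,671.
Year 2: DB = ⌊$269,671 × 125%/7⌋ = $48,155; SL = ⌊$235,471/6⌋ = $39,245 → take DB $48,155. Book value $221,516.
Year 3: DB = ⌊$221,516 × 125%/7⌋ = $39,556; SL = ⌊$187,316/5⌋ = $37,463 → take DB $39,556. Book value $181,960.
Year 4: DB = ⌊$181,960 × 125%/7⌋ = $32,492; SL = ⌊$147,760/4⌋ = $36,940 → take SL $36,940. Book value $145,020.
Year 5: DB = ⌊$145,020 × 125%/7⌋ = $25,896; SL = ⌊$110,820/3⌋ = $36,940 → take SL $36,940. Book value $108,080.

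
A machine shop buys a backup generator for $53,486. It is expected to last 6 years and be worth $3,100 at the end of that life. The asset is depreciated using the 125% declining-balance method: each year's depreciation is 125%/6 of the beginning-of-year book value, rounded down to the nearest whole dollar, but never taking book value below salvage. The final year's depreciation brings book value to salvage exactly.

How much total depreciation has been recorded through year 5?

$36,852

Depreciable base = $53,486 − $3,100 = $50,386.
Year 1: ⌊$53,486 × 125%/6⌋ = $11,142. Book value $42,344.
Year 2: ⌊$42,344 × 125%/6⌋ = $8,821. Book value $33,523.
Year 3: ⌊$33,523 × 125%/6⌋ = $6,983. Book value $26,540.
Year 4: ⌊$26,540 × 125%/6⌋ = $5,529. Book value $21,011.
Year 5: ⌊$21,011 × 125%/6⌋ = $4,377. Book value $16,634.
Accumulated through year 5 = $53,486 − $16,634 = $36,852.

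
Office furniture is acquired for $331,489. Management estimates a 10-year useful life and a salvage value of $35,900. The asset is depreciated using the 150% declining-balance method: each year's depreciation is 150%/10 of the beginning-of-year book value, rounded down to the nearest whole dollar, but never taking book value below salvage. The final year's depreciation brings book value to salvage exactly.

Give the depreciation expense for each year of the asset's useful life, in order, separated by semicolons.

$49,723; $42,264; $35,925; $30,536; $25,956; $22,062; $18,753; $15,940; $13,549; $40,881

Depreciable base = $331,489 − $35,900 = $295,589.
Year 1: ⌊$331,489 × 150%/10⌋ = $49,723. Book value $281,766.
Year 2: ⌊$281,766 × 150%/10⌋ = $42,264. Book value $239,502.
Year 3: ⌊$239,502 × 150%/10⌋ = $35,925. Book value $203,577.
Year 4: ⌊$203,577 × 150%/10⌋ = $30,536. Book value $173,041.
Year 5: ⌊$173,041 × 150%/10⌋ = $25,956. Book value $147,085.
Year 6: ⌊$147,085 × 150%/10⌋ = $22,062. Book value $125,023.
Year 7: ⌊$125,023 × 150%/10⌋ = $18,753. Book value $106,270.
Year 8: ⌊$106,270 × 150%/10⌋ = $15,940. Book value $90,330.
Year 9: ⌊$90,330 × 150%/10⌋ = $13,549. Book value $76,781.
Year 10 (final): $76,781 − $35,900 = $40,881. Book value $35,900.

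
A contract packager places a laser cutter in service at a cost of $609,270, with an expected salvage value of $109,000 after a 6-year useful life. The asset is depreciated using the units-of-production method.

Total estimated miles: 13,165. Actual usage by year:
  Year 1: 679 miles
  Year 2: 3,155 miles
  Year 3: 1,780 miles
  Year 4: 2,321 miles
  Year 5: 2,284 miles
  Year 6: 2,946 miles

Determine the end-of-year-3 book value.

Depreciable base = $609,270 − $109,000 = $500,270.
Rate = $500,270 / 13,165 miles = $38 per mile.
Year 1: 679 × $38 = $25,802. Book value $583,468.
Year 2: 3,155 × $38 = $119,890. Book value $463,578.
Year 3: 1,780 × $38 = $67,640. Book value $395,938.

$395,938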